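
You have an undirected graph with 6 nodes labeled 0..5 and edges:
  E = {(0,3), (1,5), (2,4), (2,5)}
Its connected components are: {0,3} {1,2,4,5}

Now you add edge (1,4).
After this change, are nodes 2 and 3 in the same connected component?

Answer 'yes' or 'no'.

Answer: no

Derivation:
Initial components: {0,3} {1,2,4,5}
Adding edge (1,4): both already in same component {1,2,4,5}. No change.
New components: {0,3} {1,2,4,5}
Are 2 and 3 in the same component? no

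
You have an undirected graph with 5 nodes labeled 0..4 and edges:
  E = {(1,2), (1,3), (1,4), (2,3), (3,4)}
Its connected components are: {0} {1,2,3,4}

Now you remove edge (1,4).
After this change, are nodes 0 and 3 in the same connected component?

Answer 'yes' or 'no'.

Answer: no

Derivation:
Initial components: {0} {1,2,3,4}
Removing edge (1,4): not a bridge — component count unchanged at 2.
New components: {0} {1,2,3,4}
Are 0 and 3 in the same component? no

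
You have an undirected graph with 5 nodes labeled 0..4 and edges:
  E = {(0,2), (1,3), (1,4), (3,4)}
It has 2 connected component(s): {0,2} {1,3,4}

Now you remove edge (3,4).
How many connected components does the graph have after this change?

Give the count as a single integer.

Initial component count: 2
Remove (3,4): not a bridge. Count unchanged: 2.
  After removal, components: {0,2} {1,3,4}
New component count: 2

Answer: 2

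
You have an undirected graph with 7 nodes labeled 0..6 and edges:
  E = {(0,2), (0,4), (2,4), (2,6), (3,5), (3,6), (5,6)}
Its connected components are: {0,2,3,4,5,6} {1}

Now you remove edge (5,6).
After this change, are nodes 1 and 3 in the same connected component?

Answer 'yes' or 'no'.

Initial components: {0,2,3,4,5,6} {1}
Removing edge (5,6): not a bridge — component count unchanged at 2.
New components: {0,2,3,4,5,6} {1}
Are 1 and 3 in the same component? no

Answer: no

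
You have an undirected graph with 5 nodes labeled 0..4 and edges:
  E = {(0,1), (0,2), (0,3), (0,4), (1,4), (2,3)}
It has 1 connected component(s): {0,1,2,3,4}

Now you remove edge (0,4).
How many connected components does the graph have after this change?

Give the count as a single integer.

Answer: 1

Derivation:
Initial component count: 1
Remove (0,4): not a bridge. Count unchanged: 1.
  After removal, components: {0,1,2,3,4}
New component count: 1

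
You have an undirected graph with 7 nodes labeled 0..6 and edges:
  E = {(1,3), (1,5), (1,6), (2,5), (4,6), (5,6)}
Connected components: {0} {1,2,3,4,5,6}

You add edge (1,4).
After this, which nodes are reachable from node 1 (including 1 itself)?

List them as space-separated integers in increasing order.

Answer: 1 2 3 4 5 6

Derivation:
Before: nodes reachable from 1: {1,2,3,4,5,6}
Adding (1,4): both endpoints already in same component. Reachability from 1 unchanged.
After: nodes reachable from 1: {1,2,3,4,5,6}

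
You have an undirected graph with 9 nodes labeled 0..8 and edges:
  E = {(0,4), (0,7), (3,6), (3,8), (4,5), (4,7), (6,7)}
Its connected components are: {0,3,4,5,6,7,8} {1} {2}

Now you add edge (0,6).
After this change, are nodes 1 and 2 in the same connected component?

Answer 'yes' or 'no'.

Answer: no

Derivation:
Initial components: {0,3,4,5,6,7,8} {1} {2}
Adding edge (0,6): both already in same component {0,3,4,5,6,7,8}. No change.
New components: {0,3,4,5,6,7,8} {1} {2}
Are 1 and 2 in the same component? no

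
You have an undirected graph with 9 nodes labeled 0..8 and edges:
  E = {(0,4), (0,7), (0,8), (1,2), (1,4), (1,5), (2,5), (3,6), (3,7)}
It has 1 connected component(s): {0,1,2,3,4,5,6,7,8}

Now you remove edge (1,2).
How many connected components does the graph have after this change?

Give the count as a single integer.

Answer: 1

Derivation:
Initial component count: 1
Remove (1,2): not a bridge. Count unchanged: 1.
  After removal, components: {0,1,2,3,4,5,6,7,8}
New component count: 1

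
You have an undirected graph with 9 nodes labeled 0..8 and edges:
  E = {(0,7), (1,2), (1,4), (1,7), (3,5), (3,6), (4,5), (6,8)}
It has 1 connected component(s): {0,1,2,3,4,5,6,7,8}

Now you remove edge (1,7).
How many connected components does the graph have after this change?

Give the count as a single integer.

Answer: 2

Derivation:
Initial component count: 1
Remove (1,7): it was a bridge. Count increases: 1 -> 2.
  After removal, components: {0,7} {1,2,3,4,5,6,8}
New component count: 2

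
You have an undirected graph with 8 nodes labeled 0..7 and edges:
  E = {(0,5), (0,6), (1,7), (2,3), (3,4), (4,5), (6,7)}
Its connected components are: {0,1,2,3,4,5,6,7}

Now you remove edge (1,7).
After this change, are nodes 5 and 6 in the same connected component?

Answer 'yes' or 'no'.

Initial components: {0,1,2,3,4,5,6,7}
Removing edge (1,7): it was a bridge — component count 1 -> 2.
New components: {0,2,3,4,5,6,7} {1}
Are 5 and 6 in the same component? yes

Answer: yes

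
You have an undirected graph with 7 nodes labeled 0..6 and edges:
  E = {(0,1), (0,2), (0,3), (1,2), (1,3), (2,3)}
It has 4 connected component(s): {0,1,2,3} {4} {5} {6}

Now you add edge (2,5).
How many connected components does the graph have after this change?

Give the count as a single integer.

Initial component count: 4
Add (2,5): merges two components. Count decreases: 4 -> 3.
New component count: 3

Answer: 3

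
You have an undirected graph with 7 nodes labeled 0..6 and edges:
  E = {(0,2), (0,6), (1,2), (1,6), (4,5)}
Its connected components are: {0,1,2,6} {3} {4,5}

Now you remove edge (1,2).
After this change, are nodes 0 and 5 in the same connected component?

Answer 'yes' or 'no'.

Answer: no

Derivation:
Initial components: {0,1,2,6} {3} {4,5}
Removing edge (1,2): not a bridge — component count unchanged at 3.
New components: {0,1,2,6} {3} {4,5}
Are 0 and 5 in the same component? no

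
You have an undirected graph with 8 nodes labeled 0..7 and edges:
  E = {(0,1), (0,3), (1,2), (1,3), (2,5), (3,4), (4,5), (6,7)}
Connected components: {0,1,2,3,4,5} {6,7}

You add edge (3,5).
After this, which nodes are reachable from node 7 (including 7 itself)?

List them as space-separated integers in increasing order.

Before: nodes reachable from 7: {6,7}
Adding (3,5): both endpoints already in same component. Reachability from 7 unchanged.
After: nodes reachable from 7: {6,7}

Answer: 6 7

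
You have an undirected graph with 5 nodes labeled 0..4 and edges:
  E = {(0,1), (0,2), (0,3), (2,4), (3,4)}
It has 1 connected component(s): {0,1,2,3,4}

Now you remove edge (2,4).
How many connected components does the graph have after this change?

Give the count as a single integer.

Answer: 1

Derivation:
Initial component count: 1
Remove (2,4): not a bridge. Count unchanged: 1.
  After removal, components: {0,1,2,3,4}
New component count: 1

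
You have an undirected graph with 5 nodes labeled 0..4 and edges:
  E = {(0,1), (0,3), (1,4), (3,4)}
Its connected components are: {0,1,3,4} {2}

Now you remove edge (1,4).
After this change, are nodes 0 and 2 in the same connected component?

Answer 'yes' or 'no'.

Initial components: {0,1,3,4} {2}
Removing edge (1,4): not a bridge — component count unchanged at 2.
New components: {0,1,3,4} {2}
Are 0 and 2 in the same component? no

Answer: no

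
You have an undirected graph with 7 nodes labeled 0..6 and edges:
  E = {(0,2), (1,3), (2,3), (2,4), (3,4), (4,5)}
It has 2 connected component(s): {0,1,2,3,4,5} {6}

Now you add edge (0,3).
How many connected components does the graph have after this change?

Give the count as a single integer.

Answer: 2

Derivation:
Initial component count: 2
Add (0,3): endpoints already in same component. Count unchanged: 2.
New component count: 2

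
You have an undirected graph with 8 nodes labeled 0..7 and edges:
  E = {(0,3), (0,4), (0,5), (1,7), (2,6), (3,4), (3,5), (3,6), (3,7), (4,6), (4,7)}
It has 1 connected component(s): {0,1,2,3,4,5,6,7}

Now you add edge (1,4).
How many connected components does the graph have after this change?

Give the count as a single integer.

Initial component count: 1
Add (1,4): endpoints already in same component. Count unchanged: 1.
New component count: 1

Answer: 1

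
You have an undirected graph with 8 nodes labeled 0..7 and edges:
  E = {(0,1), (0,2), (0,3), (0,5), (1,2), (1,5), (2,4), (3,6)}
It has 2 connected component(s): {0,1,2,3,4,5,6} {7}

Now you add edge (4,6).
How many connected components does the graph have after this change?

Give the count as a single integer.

Initial component count: 2
Add (4,6): endpoints already in same component. Count unchanged: 2.
New component count: 2

Answer: 2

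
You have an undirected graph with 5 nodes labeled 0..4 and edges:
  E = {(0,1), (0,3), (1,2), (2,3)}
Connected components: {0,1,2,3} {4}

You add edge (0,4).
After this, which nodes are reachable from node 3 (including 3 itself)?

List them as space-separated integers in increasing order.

Answer: 0 1 2 3 4

Derivation:
Before: nodes reachable from 3: {0,1,2,3}
Adding (0,4): merges 3's component with another. Reachability grows.
After: nodes reachable from 3: {0,1,2,3,4}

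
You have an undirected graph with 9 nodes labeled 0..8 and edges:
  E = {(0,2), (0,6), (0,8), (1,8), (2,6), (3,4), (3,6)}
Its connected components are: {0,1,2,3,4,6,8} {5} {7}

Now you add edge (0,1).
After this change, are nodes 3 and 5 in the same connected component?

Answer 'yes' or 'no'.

Answer: no

Derivation:
Initial components: {0,1,2,3,4,6,8} {5} {7}
Adding edge (0,1): both already in same component {0,1,2,3,4,6,8}. No change.
New components: {0,1,2,3,4,6,8} {5} {7}
Are 3 and 5 in the same component? no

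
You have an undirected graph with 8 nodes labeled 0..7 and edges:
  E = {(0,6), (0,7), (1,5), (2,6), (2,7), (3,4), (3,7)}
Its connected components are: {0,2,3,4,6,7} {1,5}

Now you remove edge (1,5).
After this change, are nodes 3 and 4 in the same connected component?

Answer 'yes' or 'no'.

Answer: yes

Derivation:
Initial components: {0,2,3,4,6,7} {1,5}
Removing edge (1,5): it was a bridge — component count 2 -> 3.
New components: {0,2,3,4,6,7} {1} {5}
Are 3 and 4 in the same component? yes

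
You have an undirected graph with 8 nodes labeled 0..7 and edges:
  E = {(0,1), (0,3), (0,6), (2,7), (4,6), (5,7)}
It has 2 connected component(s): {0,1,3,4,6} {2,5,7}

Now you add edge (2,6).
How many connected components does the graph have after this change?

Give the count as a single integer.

Answer: 1

Derivation:
Initial component count: 2
Add (2,6): merges two components. Count decreases: 2 -> 1.
New component count: 1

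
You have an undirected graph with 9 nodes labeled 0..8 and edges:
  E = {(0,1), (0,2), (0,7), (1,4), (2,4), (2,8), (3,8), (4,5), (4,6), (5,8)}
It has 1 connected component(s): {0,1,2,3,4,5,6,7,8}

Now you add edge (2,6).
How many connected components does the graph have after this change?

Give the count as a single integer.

Initial component count: 1
Add (2,6): endpoints already in same component. Count unchanged: 1.
New component count: 1

Answer: 1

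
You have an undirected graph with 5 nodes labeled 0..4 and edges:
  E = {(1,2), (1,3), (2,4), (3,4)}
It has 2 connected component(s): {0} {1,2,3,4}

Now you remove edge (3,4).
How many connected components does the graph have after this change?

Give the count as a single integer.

Initial component count: 2
Remove (3,4): not a bridge. Count unchanged: 2.
  After removal, components: {0} {1,2,3,4}
New component count: 2

Answer: 2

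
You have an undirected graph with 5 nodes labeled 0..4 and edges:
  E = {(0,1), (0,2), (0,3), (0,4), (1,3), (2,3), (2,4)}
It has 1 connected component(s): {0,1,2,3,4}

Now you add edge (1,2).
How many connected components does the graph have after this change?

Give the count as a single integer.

Initial component count: 1
Add (1,2): endpoints already in same component. Count unchanged: 1.
New component count: 1

Answer: 1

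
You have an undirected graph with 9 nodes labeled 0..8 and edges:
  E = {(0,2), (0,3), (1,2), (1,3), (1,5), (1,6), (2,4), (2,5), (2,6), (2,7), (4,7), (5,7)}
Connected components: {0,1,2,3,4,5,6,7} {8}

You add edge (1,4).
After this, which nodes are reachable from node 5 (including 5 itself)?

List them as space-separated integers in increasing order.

Before: nodes reachable from 5: {0,1,2,3,4,5,6,7}
Adding (1,4): both endpoints already in same component. Reachability from 5 unchanged.
After: nodes reachable from 5: {0,1,2,3,4,5,6,7}

Answer: 0 1 2 3 4 5 6 7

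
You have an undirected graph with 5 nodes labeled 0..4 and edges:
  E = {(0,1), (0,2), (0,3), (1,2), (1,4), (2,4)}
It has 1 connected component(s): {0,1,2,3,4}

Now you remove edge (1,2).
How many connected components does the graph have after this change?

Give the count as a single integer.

Initial component count: 1
Remove (1,2): not a bridge. Count unchanged: 1.
  After removal, components: {0,1,2,3,4}
New component count: 1

Answer: 1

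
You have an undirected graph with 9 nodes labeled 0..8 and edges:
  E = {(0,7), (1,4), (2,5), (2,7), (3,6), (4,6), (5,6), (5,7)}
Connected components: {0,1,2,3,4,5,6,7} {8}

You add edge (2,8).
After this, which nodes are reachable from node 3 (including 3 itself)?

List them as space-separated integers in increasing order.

Before: nodes reachable from 3: {0,1,2,3,4,5,6,7}
Adding (2,8): merges 3's component with another. Reachability grows.
After: nodes reachable from 3: {0,1,2,3,4,5,6,7,8}

Answer: 0 1 2 3 4 5 6 7 8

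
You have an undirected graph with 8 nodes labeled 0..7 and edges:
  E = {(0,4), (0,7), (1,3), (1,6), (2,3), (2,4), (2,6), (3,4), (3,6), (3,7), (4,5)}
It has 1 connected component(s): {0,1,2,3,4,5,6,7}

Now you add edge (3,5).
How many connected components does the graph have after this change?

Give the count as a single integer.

Initial component count: 1
Add (3,5): endpoints already in same component. Count unchanged: 1.
New component count: 1

Answer: 1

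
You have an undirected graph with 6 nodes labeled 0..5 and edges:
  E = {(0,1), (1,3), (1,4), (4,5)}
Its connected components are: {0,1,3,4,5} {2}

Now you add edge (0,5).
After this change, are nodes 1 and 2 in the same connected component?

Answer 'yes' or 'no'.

Answer: no

Derivation:
Initial components: {0,1,3,4,5} {2}
Adding edge (0,5): both already in same component {0,1,3,4,5}. No change.
New components: {0,1,3,4,5} {2}
Are 1 and 2 in the same component? no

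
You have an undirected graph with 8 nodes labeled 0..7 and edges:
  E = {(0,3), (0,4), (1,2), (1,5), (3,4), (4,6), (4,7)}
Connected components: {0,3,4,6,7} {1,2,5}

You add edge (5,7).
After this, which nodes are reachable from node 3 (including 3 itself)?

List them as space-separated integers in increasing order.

Before: nodes reachable from 3: {0,3,4,6,7}
Adding (5,7): merges 3's component with another. Reachability grows.
After: nodes reachable from 3: {0,1,2,3,4,5,6,7}

Answer: 0 1 2 3 4 5 6 7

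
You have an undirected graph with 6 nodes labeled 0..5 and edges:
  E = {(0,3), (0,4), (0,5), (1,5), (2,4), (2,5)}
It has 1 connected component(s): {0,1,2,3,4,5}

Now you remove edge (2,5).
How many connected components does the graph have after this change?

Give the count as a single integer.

Initial component count: 1
Remove (2,5): not a bridge. Count unchanged: 1.
  After removal, components: {0,1,2,3,4,5}
New component count: 1

Answer: 1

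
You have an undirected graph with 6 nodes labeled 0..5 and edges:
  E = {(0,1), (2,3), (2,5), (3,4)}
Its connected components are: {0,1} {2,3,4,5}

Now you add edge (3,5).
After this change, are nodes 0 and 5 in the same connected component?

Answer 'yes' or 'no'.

Initial components: {0,1} {2,3,4,5}
Adding edge (3,5): both already in same component {2,3,4,5}. No change.
New components: {0,1} {2,3,4,5}
Are 0 and 5 in the same component? no

Answer: no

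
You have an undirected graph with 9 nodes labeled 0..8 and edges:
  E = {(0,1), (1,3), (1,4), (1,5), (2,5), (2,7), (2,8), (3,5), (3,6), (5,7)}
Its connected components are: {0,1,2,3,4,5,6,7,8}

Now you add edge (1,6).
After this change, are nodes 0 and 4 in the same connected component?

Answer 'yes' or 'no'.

Initial components: {0,1,2,3,4,5,6,7,8}
Adding edge (1,6): both already in same component {0,1,2,3,4,5,6,7,8}. No change.
New components: {0,1,2,3,4,5,6,7,8}
Are 0 and 4 in the same component? yes

Answer: yes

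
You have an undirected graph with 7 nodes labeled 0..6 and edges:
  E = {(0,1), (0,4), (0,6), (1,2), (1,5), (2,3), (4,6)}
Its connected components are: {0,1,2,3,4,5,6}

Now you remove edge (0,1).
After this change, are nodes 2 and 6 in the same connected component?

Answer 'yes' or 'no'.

Answer: no

Derivation:
Initial components: {0,1,2,3,4,5,6}
Removing edge (0,1): it was a bridge — component count 1 -> 2.
New components: {0,4,6} {1,2,3,5}
Are 2 and 6 in the same component? no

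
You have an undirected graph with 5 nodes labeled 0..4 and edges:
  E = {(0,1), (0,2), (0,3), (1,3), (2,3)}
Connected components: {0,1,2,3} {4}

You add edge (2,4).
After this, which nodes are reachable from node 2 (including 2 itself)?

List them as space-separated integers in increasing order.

Before: nodes reachable from 2: {0,1,2,3}
Adding (2,4): merges 2's component with another. Reachability grows.
After: nodes reachable from 2: {0,1,2,3,4}

Answer: 0 1 2 3 4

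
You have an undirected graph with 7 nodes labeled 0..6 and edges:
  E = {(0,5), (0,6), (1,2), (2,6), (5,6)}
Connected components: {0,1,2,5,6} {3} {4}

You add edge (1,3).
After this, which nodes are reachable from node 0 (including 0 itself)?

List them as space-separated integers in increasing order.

Before: nodes reachable from 0: {0,1,2,5,6}
Adding (1,3): merges 0's component with another. Reachability grows.
After: nodes reachable from 0: {0,1,2,3,5,6}

Answer: 0 1 2 3 5 6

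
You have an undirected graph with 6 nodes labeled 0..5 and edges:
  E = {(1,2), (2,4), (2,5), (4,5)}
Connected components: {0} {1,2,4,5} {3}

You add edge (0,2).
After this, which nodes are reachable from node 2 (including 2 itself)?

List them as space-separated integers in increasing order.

Answer: 0 1 2 4 5

Derivation:
Before: nodes reachable from 2: {1,2,4,5}
Adding (0,2): merges 2's component with another. Reachability grows.
After: nodes reachable from 2: {0,1,2,4,5}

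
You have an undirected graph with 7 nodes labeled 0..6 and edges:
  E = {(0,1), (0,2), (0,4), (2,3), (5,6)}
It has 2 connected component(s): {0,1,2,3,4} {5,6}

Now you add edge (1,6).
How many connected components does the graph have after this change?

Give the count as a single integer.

Initial component count: 2
Add (1,6): merges two components. Count decreases: 2 -> 1.
New component count: 1

Answer: 1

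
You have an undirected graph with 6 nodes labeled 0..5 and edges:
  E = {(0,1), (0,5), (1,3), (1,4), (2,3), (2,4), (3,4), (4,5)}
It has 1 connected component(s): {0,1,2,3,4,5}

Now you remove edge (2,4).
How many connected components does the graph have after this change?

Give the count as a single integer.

Answer: 1

Derivation:
Initial component count: 1
Remove (2,4): not a bridge. Count unchanged: 1.
  After removal, components: {0,1,2,3,4,5}
New component count: 1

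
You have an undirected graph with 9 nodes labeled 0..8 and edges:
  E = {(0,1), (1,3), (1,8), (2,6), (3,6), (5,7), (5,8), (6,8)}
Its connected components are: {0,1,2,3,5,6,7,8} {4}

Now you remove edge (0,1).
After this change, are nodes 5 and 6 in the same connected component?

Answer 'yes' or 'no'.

Answer: yes

Derivation:
Initial components: {0,1,2,3,5,6,7,8} {4}
Removing edge (0,1): it was a bridge — component count 2 -> 3.
New components: {0} {1,2,3,5,6,7,8} {4}
Are 5 and 6 in the same component? yes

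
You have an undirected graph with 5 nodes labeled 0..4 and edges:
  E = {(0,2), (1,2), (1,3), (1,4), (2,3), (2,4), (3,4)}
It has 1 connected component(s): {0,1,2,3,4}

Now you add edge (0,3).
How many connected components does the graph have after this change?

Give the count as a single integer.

Answer: 1

Derivation:
Initial component count: 1
Add (0,3): endpoints already in same component. Count unchanged: 1.
New component count: 1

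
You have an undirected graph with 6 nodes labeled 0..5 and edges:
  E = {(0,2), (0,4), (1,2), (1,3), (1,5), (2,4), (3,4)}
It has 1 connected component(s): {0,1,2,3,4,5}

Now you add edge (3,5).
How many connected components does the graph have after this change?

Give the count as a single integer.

Answer: 1

Derivation:
Initial component count: 1
Add (3,5): endpoints already in same component. Count unchanged: 1.
New component count: 1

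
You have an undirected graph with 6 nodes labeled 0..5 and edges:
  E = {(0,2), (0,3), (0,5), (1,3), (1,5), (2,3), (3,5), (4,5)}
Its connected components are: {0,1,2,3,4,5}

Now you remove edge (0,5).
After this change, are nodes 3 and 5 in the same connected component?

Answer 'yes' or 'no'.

Initial components: {0,1,2,3,4,5}
Removing edge (0,5): not a bridge — component count unchanged at 1.
New components: {0,1,2,3,4,5}
Are 3 and 5 in the same component? yes

Answer: yes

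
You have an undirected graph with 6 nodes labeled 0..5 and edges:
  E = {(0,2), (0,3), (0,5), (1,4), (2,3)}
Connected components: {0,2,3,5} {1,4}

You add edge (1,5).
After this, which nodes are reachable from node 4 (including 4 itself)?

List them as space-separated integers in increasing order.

Before: nodes reachable from 4: {1,4}
Adding (1,5): merges 4's component with another. Reachability grows.
After: nodes reachable from 4: {0,1,2,3,4,5}

Answer: 0 1 2 3 4 5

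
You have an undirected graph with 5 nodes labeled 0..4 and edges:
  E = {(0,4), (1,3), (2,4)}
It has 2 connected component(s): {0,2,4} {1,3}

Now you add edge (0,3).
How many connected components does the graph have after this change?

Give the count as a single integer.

Initial component count: 2
Add (0,3): merges two components. Count decreases: 2 -> 1.
New component count: 1

Answer: 1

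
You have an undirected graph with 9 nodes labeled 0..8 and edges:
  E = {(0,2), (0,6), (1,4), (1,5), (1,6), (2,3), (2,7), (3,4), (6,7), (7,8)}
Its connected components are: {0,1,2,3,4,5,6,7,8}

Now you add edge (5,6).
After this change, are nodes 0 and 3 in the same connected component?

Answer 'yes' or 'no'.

Answer: yes

Derivation:
Initial components: {0,1,2,3,4,5,6,7,8}
Adding edge (5,6): both already in same component {0,1,2,3,4,5,6,7,8}. No change.
New components: {0,1,2,3,4,5,6,7,8}
Are 0 and 3 in the same component? yes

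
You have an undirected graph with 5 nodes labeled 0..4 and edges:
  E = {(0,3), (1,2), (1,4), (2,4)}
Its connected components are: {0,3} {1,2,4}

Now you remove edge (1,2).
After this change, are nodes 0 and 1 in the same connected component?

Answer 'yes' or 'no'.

Initial components: {0,3} {1,2,4}
Removing edge (1,2): not a bridge — component count unchanged at 2.
New components: {0,3} {1,2,4}
Are 0 and 1 in the same component? no

Answer: no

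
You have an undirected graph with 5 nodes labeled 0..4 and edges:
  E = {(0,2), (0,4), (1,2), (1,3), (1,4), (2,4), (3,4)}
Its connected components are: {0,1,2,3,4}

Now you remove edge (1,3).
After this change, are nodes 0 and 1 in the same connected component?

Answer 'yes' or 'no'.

Initial components: {0,1,2,3,4}
Removing edge (1,3): not a bridge — component count unchanged at 1.
New components: {0,1,2,3,4}
Are 0 and 1 in the same component? yes

Answer: yes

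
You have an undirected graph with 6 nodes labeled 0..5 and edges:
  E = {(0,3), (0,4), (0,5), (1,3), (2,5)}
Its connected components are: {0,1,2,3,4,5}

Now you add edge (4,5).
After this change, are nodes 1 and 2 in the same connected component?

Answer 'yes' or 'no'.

Initial components: {0,1,2,3,4,5}
Adding edge (4,5): both already in same component {0,1,2,3,4,5}. No change.
New components: {0,1,2,3,4,5}
Are 1 and 2 in the same component? yes

Answer: yes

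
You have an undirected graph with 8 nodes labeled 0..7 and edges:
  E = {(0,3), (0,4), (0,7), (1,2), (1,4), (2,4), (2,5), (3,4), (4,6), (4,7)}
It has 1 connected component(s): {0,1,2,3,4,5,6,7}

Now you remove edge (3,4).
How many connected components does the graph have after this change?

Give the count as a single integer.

Initial component count: 1
Remove (3,4): not a bridge. Count unchanged: 1.
  After removal, components: {0,1,2,3,4,5,6,7}
New component count: 1

Answer: 1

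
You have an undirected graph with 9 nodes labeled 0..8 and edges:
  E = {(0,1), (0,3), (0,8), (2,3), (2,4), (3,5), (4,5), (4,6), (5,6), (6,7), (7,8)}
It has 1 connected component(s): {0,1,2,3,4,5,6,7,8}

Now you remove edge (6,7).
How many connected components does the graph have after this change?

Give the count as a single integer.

Initial component count: 1
Remove (6,7): not a bridge. Count unchanged: 1.
  After removal, components: {0,1,2,3,4,5,6,7,8}
New component count: 1

Answer: 1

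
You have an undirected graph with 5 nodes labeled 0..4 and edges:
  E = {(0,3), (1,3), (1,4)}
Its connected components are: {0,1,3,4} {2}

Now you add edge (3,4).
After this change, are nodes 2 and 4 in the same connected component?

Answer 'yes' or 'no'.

Initial components: {0,1,3,4} {2}
Adding edge (3,4): both already in same component {0,1,3,4}. No change.
New components: {0,1,3,4} {2}
Are 2 and 4 in the same component? no

Answer: no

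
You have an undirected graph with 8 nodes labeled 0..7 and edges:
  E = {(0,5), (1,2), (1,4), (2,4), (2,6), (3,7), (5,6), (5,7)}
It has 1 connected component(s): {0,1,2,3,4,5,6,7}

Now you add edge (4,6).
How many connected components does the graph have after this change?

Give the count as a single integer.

Initial component count: 1
Add (4,6): endpoints already in same component. Count unchanged: 1.
New component count: 1

Answer: 1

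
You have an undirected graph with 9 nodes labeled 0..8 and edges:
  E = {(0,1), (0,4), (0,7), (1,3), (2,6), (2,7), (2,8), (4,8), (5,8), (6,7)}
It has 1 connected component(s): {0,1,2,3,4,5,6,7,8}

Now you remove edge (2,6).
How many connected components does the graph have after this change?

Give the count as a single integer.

Initial component count: 1
Remove (2,6): not a bridge. Count unchanged: 1.
  After removal, components: {0,1,2,3,4,5,6,7,8}
New component count: 1

Answer: 1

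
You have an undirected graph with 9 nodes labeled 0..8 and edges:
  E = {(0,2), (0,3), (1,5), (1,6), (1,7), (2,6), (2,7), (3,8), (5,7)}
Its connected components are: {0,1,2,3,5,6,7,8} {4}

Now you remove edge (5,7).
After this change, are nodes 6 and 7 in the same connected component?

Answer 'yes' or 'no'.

Answer: yes

Derivation:
Initial components: {0,1,2,3,5,6,7,8} {4}
Removing edge (5,7): not a bridge — component count unchanged at 2.
New components: {0,1,2,3,5,6,7,8} {4}
Are 6 and 7 in the same component? yes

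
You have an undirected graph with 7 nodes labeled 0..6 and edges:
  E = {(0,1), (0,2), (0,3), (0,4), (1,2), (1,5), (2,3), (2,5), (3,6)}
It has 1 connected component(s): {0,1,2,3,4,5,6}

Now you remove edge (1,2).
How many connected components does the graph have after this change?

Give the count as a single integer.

Answer: 1

Derivation:
Initial component count: 1
Remove (1,2): not a bridge. Count unchanged: 1.
  After removal, components: {0,1,2,3,4,5,6}
New component count: 1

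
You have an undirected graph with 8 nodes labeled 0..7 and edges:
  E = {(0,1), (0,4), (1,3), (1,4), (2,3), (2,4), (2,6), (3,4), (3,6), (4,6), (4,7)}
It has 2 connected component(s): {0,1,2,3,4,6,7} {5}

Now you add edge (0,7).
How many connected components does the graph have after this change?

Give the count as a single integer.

Answer: 2

Derivation:
Initial component count: 2
Add (0,7): endpoints already in same component. Count unchanged: 2.
New component count: 2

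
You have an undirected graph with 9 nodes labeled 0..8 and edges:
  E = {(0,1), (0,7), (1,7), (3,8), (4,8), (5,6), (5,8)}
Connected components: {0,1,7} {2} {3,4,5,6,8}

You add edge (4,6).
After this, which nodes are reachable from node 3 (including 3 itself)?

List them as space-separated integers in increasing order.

Before: nodes reachable from 3: {3,4,5,6,8}
Adding (4,6): both endpoints already in same component. Reachability from 3 unchanged.
After: nodes reachable from 3: {3,4,5,6,8}

Answer: 3 4 5 6 8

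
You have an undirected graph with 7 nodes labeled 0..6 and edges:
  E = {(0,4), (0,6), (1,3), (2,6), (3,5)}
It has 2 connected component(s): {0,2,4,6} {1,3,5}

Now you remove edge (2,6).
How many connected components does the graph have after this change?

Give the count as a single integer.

Initial component count: 2
Remove (2,6): it was a bridge. Count increases: 2 -> 3.
  After removal, components: {0,4,6} {1,3,5} {2}
New component count: 3

Answer: 3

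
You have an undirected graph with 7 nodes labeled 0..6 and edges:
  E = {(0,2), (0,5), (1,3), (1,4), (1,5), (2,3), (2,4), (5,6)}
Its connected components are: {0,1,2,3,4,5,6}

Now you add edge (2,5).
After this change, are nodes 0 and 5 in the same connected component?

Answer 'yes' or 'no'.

Answer: yes

Derivation:
Initial components: {0,1,2,3,4,5,6}
Adding edge (2,5): both already in same component {0,1,2,3,4,5,6}. No change.
New components: {0,1,2,3,4,5,6}
Are 0 and 5 in the same component? yes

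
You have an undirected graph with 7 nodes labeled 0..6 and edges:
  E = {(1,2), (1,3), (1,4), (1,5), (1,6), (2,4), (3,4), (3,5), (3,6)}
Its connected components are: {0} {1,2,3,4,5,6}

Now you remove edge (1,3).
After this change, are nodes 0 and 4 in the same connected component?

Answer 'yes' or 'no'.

Initial components: {0} {1,2,3,4,5,6}
Removing edge (1,3): not a bridge — component count unchanged at 2.
New components: {0} {1,2,3,4,5,6}
Are 0 and 4 in the same component? no

Answer: no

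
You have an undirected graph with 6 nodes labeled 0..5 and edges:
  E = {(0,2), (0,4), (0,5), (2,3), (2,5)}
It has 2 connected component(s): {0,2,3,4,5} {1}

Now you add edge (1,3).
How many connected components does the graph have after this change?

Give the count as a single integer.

Initial component count: 2
Add (1,3): merges two components. Count decreases: 2 -> 1.
New component count: 1

Answer: 1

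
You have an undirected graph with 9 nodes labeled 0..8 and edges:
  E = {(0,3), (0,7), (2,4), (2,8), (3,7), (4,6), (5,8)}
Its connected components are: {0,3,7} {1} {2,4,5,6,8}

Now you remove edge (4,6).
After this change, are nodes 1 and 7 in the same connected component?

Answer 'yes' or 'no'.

Answer: no

Derivation:
Initial components: {0,3,7} {1} {2,4,5,6,8}
Removing edge (4,6): it was a bridge — component count 3 -> 4.
New components: {0,3,7} {1} {2,4,5,8} {6}
Are 1 and 7 in the same component? no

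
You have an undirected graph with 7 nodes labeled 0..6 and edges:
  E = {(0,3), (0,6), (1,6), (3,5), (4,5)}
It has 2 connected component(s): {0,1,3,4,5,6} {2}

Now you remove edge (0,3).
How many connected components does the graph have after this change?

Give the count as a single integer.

Initial component count: 2
Remove (0,3): it was a bridge. Count increases: 2 -> 3.
  After removal, components: {0,1,6} {2} {3,4,5}
New component count: 3

Answer: 3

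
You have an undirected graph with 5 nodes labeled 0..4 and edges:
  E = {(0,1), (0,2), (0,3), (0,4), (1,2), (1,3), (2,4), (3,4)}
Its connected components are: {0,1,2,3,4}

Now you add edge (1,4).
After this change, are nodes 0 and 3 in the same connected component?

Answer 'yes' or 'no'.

Answer: yes

Derivation:
Initial components: {0,1,2,3,4}
Adding edge (1,4): both already in same component {0,1,2,3,4}. No change.
New components: {0,1,2,3,4}
Are 0 and 3 in the same component? yes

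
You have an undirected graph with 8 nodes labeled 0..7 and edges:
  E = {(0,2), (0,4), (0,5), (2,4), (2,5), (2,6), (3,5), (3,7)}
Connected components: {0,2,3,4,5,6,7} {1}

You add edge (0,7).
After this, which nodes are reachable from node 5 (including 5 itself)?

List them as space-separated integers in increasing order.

Before: nodes reachable from 5: {0,2,3,4,5,6,7}
Adding (0,7): both endpoints already in same component. Reachability from 5 unchanged.
After: nodes reachable from 5: {0,2,3,4,5,6,7}

Answer: 0 2 3 4 5 6 7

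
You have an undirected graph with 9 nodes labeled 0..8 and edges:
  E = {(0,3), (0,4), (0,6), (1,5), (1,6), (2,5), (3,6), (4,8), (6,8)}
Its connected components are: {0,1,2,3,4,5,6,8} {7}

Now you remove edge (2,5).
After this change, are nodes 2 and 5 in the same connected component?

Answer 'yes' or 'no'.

Initial components: {0,1,2,3,4,5,6,8} {7}
Removing edge (2,5): it was a bridge — component count 2 -> 3.
New components: {0,1,3,4,5,6,8} {2} {7}
Are 2 and 5 in the same component? no

Answer: no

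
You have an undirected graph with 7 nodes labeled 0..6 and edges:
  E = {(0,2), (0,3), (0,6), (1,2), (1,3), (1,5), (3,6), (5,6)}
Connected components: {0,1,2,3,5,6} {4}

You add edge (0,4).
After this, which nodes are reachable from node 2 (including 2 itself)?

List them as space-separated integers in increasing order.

Before: nodes reachable from 2: {0,1,2,3,5,6}
Adding (0,4): merges 2's component with another. Reachability grows.
After: nodes reachable from 2: {0,1,2,3,4,5,6}

Answer: 0 1 2 3 4 5 6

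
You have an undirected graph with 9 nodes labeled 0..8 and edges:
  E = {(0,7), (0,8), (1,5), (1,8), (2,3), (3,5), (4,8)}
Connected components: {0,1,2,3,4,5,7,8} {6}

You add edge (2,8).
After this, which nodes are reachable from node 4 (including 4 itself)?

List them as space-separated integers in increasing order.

Answer: 0 1 2 3 4 5 7 8

Derivation:
Before: nodes reachable from 4: {0,1,2,3,4,5,7,8}
Adding (2,8): both endpoints already in same component. Reachability from 4 unchanged.
After: nodes reachable from 4: {0,1,2,3,4,5,7,8}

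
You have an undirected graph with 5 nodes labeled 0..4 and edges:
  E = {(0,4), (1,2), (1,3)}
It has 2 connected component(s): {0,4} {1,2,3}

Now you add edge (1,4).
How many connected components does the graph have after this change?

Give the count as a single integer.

Initial component count: 2
Add (1,4): merges two components. Count decreases: 2 -> 1.
New component count: 1

Answer: 1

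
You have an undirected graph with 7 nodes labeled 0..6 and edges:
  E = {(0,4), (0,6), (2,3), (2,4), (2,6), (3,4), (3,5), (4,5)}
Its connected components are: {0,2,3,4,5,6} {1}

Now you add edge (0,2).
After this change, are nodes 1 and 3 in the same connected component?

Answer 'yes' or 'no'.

Answer: no

Derivation:
Initial components: {0,2,3,4,5,6} {1}
Adding edge (0,2): both already in same component {0,2,3,4,5,6}. No change.
New components: {0,2,3,4,5,6} {1}
Are 1 and 3 in the same component? no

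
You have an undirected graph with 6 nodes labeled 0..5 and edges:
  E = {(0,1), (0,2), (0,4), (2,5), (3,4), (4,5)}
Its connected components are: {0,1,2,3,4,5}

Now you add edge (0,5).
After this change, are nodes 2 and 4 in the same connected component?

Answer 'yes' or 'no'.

Initial components: {0,1,2,3,4,5}
Adding edge (0,5): both already in same component {0,1,2,3,4,5}. No change.
New components: {0,1,2,3,4,5}
Are 2 and 4 in the same component? yes

Answer: yes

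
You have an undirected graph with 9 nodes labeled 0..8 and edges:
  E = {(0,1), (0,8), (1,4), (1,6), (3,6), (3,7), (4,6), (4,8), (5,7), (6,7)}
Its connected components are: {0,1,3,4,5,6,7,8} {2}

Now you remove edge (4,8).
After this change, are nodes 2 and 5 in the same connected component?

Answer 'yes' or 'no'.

Initial components: {0,1,3,4,5,6,7,8} {2}
Removing edge (4,8): not a bridge — component count unchanged at 2.
New components: {0,1,3,4,5,6,7,8} {2}
Are 2 and 5 in the same component? no

Answer: no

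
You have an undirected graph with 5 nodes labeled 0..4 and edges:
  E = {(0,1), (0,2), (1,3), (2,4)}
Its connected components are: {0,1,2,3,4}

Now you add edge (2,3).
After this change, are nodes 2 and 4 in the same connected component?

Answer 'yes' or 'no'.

Initial components: {0,1,2,3,4}
Adding edge (2,3): both already in same component {0,1,2,3,4}. No change.
New components: {0,1,2,3,4}
Are 2 and 4 in the same component? yes

Answer: yes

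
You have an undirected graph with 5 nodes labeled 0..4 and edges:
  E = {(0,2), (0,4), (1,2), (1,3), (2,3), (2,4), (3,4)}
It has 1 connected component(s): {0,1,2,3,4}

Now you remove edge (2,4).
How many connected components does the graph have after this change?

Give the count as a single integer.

Answer: 1

Derivation:
Initial component count: 1
Remove (2,4): not a bridge. Count unchanged: 1.
  After removal, components: {0,1,2,3,4}
New component count: 1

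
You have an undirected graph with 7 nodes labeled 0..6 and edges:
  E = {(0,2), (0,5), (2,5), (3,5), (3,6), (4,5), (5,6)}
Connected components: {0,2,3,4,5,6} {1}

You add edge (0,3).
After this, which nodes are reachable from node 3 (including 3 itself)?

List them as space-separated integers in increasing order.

Answer: 0 2 3 4 5 6

Derivation:
Before: nodes reachable from 3: {0,2,3,4,5,6}
Adding (0,3): both endpoints already in same component. Reachability from 3 unchanged.
After: nodes reachable from 3: {0,2,3,4,5,6}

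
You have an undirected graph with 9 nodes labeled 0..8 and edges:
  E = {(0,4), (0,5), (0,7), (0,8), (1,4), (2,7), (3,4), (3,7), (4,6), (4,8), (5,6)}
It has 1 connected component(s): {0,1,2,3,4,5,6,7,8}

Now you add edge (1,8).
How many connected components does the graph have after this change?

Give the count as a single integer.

Initial component count: 1
Add (1,8): endpoints already in same component. Count unchanged: 1.
New component count: 1

Answer: 1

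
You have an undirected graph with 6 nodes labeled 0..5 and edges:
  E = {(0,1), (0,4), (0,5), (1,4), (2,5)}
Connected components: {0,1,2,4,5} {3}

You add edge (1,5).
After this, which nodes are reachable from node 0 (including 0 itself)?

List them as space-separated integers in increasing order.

Answer: 0 1 2 4 5

Derivation:
Before: nodes reachable from 0: {0,1,2,4,5}
Adding (1,5): both endpoints already in same component. Reachability from 0 unchanged.
After: nodes reachable from 0: {0,1,2,4,5}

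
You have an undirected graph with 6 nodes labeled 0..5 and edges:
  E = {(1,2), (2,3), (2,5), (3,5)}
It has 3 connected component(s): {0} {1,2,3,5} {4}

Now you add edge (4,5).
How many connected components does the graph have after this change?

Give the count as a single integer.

Initial component count: 3
Add (4,5): merges two components. Count decreases: 3 -> 2.
New component count: 2

Answer: 2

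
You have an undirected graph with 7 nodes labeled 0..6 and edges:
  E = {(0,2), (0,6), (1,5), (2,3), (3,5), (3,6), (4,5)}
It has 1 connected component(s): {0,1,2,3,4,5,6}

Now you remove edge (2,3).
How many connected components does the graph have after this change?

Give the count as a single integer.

Answer: 1

Derivation:
Initial component count: 1
Remove (2,3): not a bridge. Count unchanged: 1.
  After removal, components: {0,1,2,3,4,5,6}
New component count: 1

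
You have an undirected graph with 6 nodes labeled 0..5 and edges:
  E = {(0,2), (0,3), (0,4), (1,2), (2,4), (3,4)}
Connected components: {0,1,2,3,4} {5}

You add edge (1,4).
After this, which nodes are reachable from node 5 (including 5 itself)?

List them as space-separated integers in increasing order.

Answer: 5

Derivation:
Before: nodes reachable from 5: {5}
Adding (1,4): both endpoints already in same component. Reachability from 5 unchanged.
After: nodes reachable from 5: {5}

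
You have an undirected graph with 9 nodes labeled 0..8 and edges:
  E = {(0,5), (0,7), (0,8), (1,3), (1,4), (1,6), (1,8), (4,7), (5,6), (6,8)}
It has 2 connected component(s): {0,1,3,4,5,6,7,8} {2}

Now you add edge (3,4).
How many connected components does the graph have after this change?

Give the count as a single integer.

Answer: 2

Derivation:
Initial component count: 2
Add (3,4): endpoints already in same component. Count unchanged: 2.
New component count: 2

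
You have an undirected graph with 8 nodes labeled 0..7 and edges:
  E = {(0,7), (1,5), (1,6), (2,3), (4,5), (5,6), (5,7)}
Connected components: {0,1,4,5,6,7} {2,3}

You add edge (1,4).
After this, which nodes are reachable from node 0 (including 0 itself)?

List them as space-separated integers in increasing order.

Answer: 0 1 4 5 6 7

Derivation:
Before: nodes reachable from 0: {0,1,4,5,6,7}
Adding (1,4): both endpoints already in same component. Reachability from 0 unchanged.
After: nodes reachable from 0: {0,1,4,5,6,7}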